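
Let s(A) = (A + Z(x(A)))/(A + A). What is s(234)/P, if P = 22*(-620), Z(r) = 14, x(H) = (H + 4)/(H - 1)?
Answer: -1/25740 ≈ -3.8850e-5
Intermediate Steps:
x(H) = (4 + H)/(-1 + H)
s(A) = (14 + A)/(2*A) (s(A) = (A + 14)/(A + A) = (14 + A)/((2*A)) = (14 + A)*(1/(2*A)) = (14 + A)/(2*A))
P = -13640
s(234)/P = ((½)*(14 + 234)/234)/(-13640) = ((½)*(1/234)*248)*(-1/13640) = (62/117)*(-1/13640) = -1/25740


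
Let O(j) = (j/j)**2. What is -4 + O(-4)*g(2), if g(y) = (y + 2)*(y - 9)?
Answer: -32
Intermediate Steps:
g(y) = (-9 + y)*(2 + y) (g(y) = (2 + y)*(-9 + y) = (-9 + y)*(2 + y))
O(j) = 1 (O(j) = 1**2 = 1)
-4 + O(-4)*g(2) = -4 + 1*(-18 + 2**2 - 7*2) = -4 + 1*(-18 + 4 - 14) = -4 + 1*(-28) = -4 - 28 = -32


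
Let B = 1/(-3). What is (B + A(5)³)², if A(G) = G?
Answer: 139876/9 ≈ 15542.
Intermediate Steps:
B = -⅓ ≈ -0.33333
(B + A(5)³)² = (-⅓ + 5³)² = (-⅓ + 125)² = (374/3)² = 139876/9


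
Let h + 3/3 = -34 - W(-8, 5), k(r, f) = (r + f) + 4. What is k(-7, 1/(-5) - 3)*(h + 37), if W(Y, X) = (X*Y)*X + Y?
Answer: -1302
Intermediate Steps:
k(r, f) = 4 + f + r (k(r, f) = (f + r) + 4 = 4 + f + r)
W(Y, X) = Y + Y*X² (W(Y, X) = Y*X² + Y = Y + Y*X²)
h = 173 (h = -1 + (-34 - (-8)*(1 + 5²)) = -1 + (-34 - (-8)*(1 + 25)) = -1 + (-34 - (-8)*26) = -1 + (-34 - 1*(-208)) = -1 + (-34 + 208) = -1 + 174 = 173)
k(-7, 1/(-5) - 3)*(h + 37) = (4 + (1/(-5) - 3) - 7)*(173 + 37) = (4 + (-⅕ - 3) - 7)*210 = (4 - 16/5 - 7)*210 = -31/5*210 = -1302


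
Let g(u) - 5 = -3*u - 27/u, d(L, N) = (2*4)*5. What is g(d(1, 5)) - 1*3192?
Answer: -132307/40 ≈ -3307.7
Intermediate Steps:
d(L, N) = 40 (d(L, N) = 8*5 = 40)
g(u) = 5 - 27/u - 3*u (g(u) = 5 + (-3*u - 27/u) = 5 + (-27/u - 3*u) = 5 - 27/u - 3*u)
g(d(1, 5)) - 1*3192 = (5 - 27/40 - 3*40) - 1*3192 = (5 - 27*1/40 - 120) - 3192 = (5 - 27/40 - 120) - 3192 = -4627/40 - 3192 = -132307/40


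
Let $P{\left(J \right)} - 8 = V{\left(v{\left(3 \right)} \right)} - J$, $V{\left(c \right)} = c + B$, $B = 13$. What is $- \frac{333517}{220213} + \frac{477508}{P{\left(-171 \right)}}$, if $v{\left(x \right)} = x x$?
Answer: $\frac{105086432287}{44262813} \approx 2374.1$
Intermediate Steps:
$v{\left(x \right)} = x^{2}$
$V{\left(c \right)} = 13 + c$ ($V{\left(c \right)} = c + 13 = 13 + c$)
$P{\left(J \right)} = 30 - J$ ($P{\left(J \right)} = 8 - \left(-13 - 9 + J\right) = 8 - \left(-22 + J\right) = 30 - J$)
$- \frac{333517}{220213} + \frac{477508}{P{\left(-171 \right)}} = - \frac{333517}{220213} + \frac{477508}{30 - -171} = \left(-333517\right) \frac{1}{220213} + \frac{477508}{30 + 171} = - \frac{333517}{220213} + \frac{477508}{201} = \frac{105086432287}{44262813}$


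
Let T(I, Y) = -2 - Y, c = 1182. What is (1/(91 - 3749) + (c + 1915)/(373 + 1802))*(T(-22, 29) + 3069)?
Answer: 555005899/128325 ≈ 4325.0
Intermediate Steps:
(1/(91 - 3749) + (c + 1915)/(373 + 1802))*(T(-22, 29) + 3069) = (1/(91 - 3749) + (1182 + 1915)/(373 + 1802))*((-2 - 1*29) + 3069) = (1/(-3658) + 3097/2175)*((-2 - 29) + 3069) = (-1/3658 + 3097*(1/2175))*(-31 + 3069) = (-1/3658 + 3097/2175)*3038 = (11326651/7956150)*3038 = 555005899/128325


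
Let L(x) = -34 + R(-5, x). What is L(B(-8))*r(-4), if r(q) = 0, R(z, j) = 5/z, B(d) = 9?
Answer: 0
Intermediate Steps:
L(x) = -35 (L(x) = -34 + 5/(-5) = -34 + 5*(-1/5) = -34 - 1 = -35)
L(B(-8))*r(-4) = -35*0 = 0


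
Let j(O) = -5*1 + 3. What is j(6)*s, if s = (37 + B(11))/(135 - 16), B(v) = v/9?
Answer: -688/1071 ≈ -0.64239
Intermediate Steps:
j(O) = -2 (j(O) = -5 + 3 = -2)
B(v) = v/9 (B(v) = v*(1/9) = v/9)
s = 344/1071 (s = (37 + (1/9)*11)/(135 - 16) = (37 + 11/9)/119 = (344/9)*(1/119) = 344/1071 ≈ 0.32120)
j(6)*s = -2*344/1071 = -688/1071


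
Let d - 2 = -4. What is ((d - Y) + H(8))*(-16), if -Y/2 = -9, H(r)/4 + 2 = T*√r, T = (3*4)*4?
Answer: 448 - 6144*√2 ≈ -8240.9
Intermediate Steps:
T = 48 (T = 12*4 = 48)
H(r) = -8 + 192*√r (H(r) = -8 + 4*(48*√r) = -8 + 192*√r)
d = -2 (d = 2 - 4 = -2)
Y = 18 (Y = -2*(-9) = 18)
((d - Y) + H(8))*(-16) = ((-2 - 1*18) + (-8 + 192*√8))*(-16) = ((-2 - 18) + (-8 + 192*(2*√2)))*(-16) = (-20 + (-8 + 384*√2))*(-16) = (-28 + 384*√2)*(-16) = 448 - 6144*√2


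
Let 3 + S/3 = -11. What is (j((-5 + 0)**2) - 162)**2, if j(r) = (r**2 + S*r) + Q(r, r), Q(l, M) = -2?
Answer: 346921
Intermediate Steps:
S = -42 (S = -9 + 3*(-11) = -9 - 33 = -42)
j(r) = -2 + r**2 - 42*r (j(r) = (r**2 - 42*r) - 2 = -2 + r**2 - 42*r)
(j((-5 + 0)**2) - 162)**2 = ((-2 + ((-5 + 0)**2)**2 - 42*(-5 + 0)**2) - 162)**2 = ((-2 + ((-5)**2)**2 - 42*(-5)**2) - 162)**2 = ((-2 + 25**2 - 42*25) - 162)**2 = ((-2 + 625 - 1050) - 162)**2 = (-427 - 162)**2 = (-589)**2 = 346921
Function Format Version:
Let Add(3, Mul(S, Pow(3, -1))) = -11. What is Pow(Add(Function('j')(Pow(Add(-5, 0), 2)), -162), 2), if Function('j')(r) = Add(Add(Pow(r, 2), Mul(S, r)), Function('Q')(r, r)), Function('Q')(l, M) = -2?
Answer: 346921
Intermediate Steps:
S = -42 (S = Add(-9, Mul(3, -11)) = Add(-9, -33) = -42)
Function('j')(r) = Add(-2, Pow(r, 2), Mul(-42, r)) (Function('j')(r) = Add(Add(Pow(r, 2), Mul(-42, r)), -2) = Add(-2, Pow(r, 2), Mul(-42, r)))
Pow(Add(Function('j')(Pow(Add(-5, 0), 2)), -162), 2) = Pow(Add(Add(-2, Pow(Pow(Add(-5, 0), 2), 2), Mul(-42, Pow(Add(-5, 0), 2))), -162), 2) = Pow(Add(Add(-2, Pow(Pow(-5, 2), 2), Mul(-42, Pow(-5, 2))), -162), 2) = Pow(Add(Add(-2, Pow(25, 2), Mul(-42, 25)), -162), 2) = Pow(Add(Add(-2, 625, -1050), -162), 2) = Pow(Add(-427, -162), 2) = Pow(-589, 2) = 346921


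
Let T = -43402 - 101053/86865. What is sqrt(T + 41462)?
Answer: I*sqrt(14647102725345)/86865 ≈ 44.059*I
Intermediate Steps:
T = -3770215783/86865 (T = -43402 - 101053/86865 = -3770215783/86865 ≈ -43403.)
sqrt(T + 41462) = sqrt(-3770215783/86865 + 41462) = sqrt(-168619153/86865) = I*sqrt(14647102725345)/86865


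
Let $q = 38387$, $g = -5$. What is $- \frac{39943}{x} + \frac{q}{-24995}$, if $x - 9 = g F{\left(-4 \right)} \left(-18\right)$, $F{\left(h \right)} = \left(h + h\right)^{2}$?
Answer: $- \frac{1219829888}{144196155} \approx -8.4595$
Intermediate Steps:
$F{\left(h \right)} = 4 h^{2}$ ($F{\left(h \right)} = \left(2 h\right)^{2} = 4 h^{2}$)
$x = 5769$ ($x = 9 + - 5 \cdot 4 \left(-4\right)^{2} \left(-18\right) = 9 + - 5 \cdot 4 \cdot 16 \left(-18\right) = 9 + \left(-5\right) 64 \left(-18\right) = 9 - -5760 = 9 + 5760 = 5769$)
$- \frac{39943}{x} + \frac{q}{-24995} = - \frac{39943}{5769} + \frac{38387}{-24995} = \left(-39943\right) \frac{1}{5769} + 38387 \left(- \frac{1}{24995}\right) = - \frac{39943}{5769} - \frac{38387}{24995} = - \frac{1219829888}{144196155}$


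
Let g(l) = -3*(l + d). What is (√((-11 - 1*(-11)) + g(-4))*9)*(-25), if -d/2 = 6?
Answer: -900*√3 ≈ -1558.8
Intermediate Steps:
d = -12 (d = -2*6 = -12)
g(l) = 36 - 3*l (g(l) = -3*(l - 12) = -3*(-12 + l) = 36 - 3*l)
(√((-11 - 1*(-11)) + g(-4))*9)*(-25) = (√((-11 - 1*(-11)) + (36 - 3*(-4)))*9)*(-25) = (√((-11 + 11) + (36 + 12))*9)*(-25) = (√(0 + 48)*9)*(-25) = (√48*9)*(-25) = ((4*√3)*9)*(-25) = (36*√3)*(-25) = -900*√3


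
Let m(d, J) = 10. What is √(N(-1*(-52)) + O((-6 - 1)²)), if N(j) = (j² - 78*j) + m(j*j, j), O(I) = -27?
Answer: 37*I ≈ 37.0*I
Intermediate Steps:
N(j) = 10 + j² - 78*j (N(j) = (j² - 78*j) + 10 = 10 + j² - 78*j)
√(N(-1*(-52)) + O((-6 - 1)²)) = √((10 + (-1*(-52))² - (-78)*(-52)) - 27) = √((10 + 52² - 78*52) - 27) = √((10 + 2704 - 4056) - 27) = √(-1342 - 27) = √(-1369) = 37*I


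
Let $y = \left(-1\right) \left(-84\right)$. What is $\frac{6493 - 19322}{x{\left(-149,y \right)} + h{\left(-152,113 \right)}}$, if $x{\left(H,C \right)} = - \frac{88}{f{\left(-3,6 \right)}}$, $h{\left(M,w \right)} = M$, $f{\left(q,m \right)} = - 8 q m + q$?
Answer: $\frac{1808889}{21520} \approx 84.056$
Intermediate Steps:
$y = 84$
$f{\left(q,m \right)} = q - 8 m q$ ($f{\left(q,m \right)} = - 8 m q + q = q - 8 m q$)
$x{\left(H,C \right)} = - \frac{88}{141}$ ($x{\left(H,C \right)} = - \frac{88}{\left(-3\right) \left(1 - 48\right)} = - \frac{88}{\left(-3\right) \left(-47\right)} = - \frac{88}{141}$)
$\frac{6493 - 19322}{x{\left(-149,y \right)} + h{\left(-152,113 \right)}} = \frac{6493 - 19322}{- \frac{88}{141} - 152} = - \frac{12829}{- \frac{21520}{141}} = \left(-12829\right) \left(- \frac{141}{21520}\right) = \frac{1808889}{21520}$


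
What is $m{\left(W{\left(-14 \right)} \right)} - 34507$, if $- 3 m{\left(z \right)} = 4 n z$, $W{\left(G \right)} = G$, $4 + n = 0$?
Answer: $- \frac{103745}{3} \approx -34582.0$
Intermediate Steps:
$n = -4$ ($n = -4 + 0 = -4$)
$m{\left(z \right)} = \frac{16 z}{3}$ ($m{\left(z \right)} = - \frac{4 \left(-4\right) z}{3} = - \frac{\left(-16\right) z}{3} = \frac{16 z}{3}$)
$m{\left(W{\left(-14 \right)} \right)} - 34507 = \frac{16}{3} \left(-14\right) - 34507 = - \frac{224}{3} - 34507 = - \frac{103745}{3}$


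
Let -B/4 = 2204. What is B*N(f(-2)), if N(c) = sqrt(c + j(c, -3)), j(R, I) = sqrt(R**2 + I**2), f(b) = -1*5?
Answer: -8816*sqrt(-5 + sqrt(34)) ≈ -8036.4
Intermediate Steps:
B = -8816 (B = -4*2204 = -8816)
f(b) = -5
j(R, I) = sqrt(I**2 + R**2)
N(c) = sqrt(c + sqrt(9 + c**2)) (N(c) = sqrt(c + sqrt((-3)**2 + c**2)) = sqrt(c + sqrt(9 + c**2)))
B*N(f(-2)) = -8816*sqrt(-5 + sqrt(9 + (-5)**2)) = -8816*sqrt(-5 + sqrt(9 + 25)) = -8816*sqrt(-5 + sqrt(34))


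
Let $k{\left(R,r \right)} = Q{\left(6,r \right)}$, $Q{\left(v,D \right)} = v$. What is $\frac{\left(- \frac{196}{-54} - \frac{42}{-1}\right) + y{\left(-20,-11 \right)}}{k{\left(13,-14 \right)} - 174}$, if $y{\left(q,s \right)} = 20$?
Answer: $- \frac{443}{1134} \approx -0.39065$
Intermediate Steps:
$k{\left(R,r \right)} = 6$
$\frac{\left(- \frac{196}{-54} - \frac{42}{-1}\right) + y{\left(-20,-11 \right)}}{k{\left(13,-14 \right)} - 174} = \frac{\left(- \frac{196}{-54} - \frac{42}{-1}\right) + 20}{6 - 174} = \frac{\left(\left(-196\right) \left(- \frac{1}{54}\right) - -42\right) + 20}{-168} = \left(\left(\frac{98}{27} + 42\right) + 20\right) \left(- \frac{1}{168}\right) = \left(\frac{1232}{27} + 20\right) \left(- \frac{1}{168}\right) = \frac{1772}{27} \left(- \frac{1}{168}\right) = - \frac{443}{1134}$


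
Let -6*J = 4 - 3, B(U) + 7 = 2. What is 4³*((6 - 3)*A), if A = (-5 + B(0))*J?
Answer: 320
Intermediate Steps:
B(U) = -5 (B(U) = -7 + 2 = -5)
J = -⅙ (J = -(4 - 3)/6 = -⅙*1 = -⅙ ≈ -0.16667)
A = 5/3 (A = (-5 - 5)*(-⅙) = -10*(-⅙) = 5/3 ≈ 1.6667)
4³*((6 - 3)*A) = 4³*((6 - 3)*(5/3)) = 64*(3*(5/3)) = 64*5 = 320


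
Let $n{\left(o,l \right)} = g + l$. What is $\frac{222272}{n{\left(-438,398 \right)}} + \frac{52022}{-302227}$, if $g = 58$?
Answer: $\frac{8394109714}{17226939} \approx 487.27$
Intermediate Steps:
$n{\left(o,l \right)} = 58 + l$
$\frac{222272}{n{\left(-438,398 \right)}} + \frac{52022}{-302227} = \frac{222272}{58 + 398} + \frac{52022}{-302227} = \frac{222272}{456} + 52022 \left(- \frac{1}{302227}\right) = 222272 \cdot \frac{1}{456} - \frac{52022}{302227} = \frac{27784}{57} - \frac{52022}{302227} = \frac{8394109714}{17226939}$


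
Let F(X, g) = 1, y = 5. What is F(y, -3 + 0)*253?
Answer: 253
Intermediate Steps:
F(y, -3 + 0)*253 = 1*253 = 253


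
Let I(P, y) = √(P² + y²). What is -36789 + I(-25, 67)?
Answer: -36789 + √5114 ≈ -36718.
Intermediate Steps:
-36789 + I(-25, 67) = -36789 + √((-25)² + 67²) = -36789 + √(625 + 4489) = -36789 + √5114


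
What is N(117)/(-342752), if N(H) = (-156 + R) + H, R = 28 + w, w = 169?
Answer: -79/171376 ≈ -0.00046097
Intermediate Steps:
R = 197 (R = 28 + 169 = 197)
N(H) = 41 + H (N(H) = (-156 + 197) + H = 41 + H)
N(117)/(-342752) = (41 + 117)/(-342752) = 158*(-1/342752) = -79/171376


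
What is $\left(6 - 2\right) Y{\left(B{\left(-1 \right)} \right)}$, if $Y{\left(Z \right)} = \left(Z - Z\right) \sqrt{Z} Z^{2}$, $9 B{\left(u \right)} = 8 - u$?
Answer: $0$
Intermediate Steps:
$B{\left(u \right)} = \frac{8}{9} - \frac{u}{9}$ ($B{\left(u \right)} = \frac{8 - u}{9} = \frac{8}{9} - \frac{u}{9}$)
$Y{\left(Z \right)} = 0$ ($Y{\left(Z \right)} = 0 \sqrt{Z} Z^{2} = 0 Z^{2} = 0$)
$\left(6 - 2\right) Y{\left(B{\left(-1 \right)} \right)} = \left(6 - 2\right) 0 = 4 \cdot 0 = 0$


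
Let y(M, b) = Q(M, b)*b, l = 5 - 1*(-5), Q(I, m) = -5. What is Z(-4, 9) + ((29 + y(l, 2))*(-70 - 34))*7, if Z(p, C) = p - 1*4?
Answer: -13840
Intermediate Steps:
l = 10 (l = 5 + 5 = 10)
y(M, b) = -5*b
Z(p, C) = -4 + p (Z(p, C) = p - 4 = -4 + p)
Z(-4, 9) + ((29 + y(l, 2))*(-70 - 34))*7 = (-4 - 4) + ((29 - 5*2)*(-70 - 34))*7 = -8 + ((29 - 10)*(-104))*7 = -8 + (19*(-104))*7 = -8 - 1976*7 = -8 - 13832 = -13840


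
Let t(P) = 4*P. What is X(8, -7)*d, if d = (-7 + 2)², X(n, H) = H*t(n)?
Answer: -5600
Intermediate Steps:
X(n, H) = 4*H*n (X(n, H) = H*(4*n) = 4*H*n)
d = 25 (d = (-5)² = 25)
X(8, -7)*d = (4*(-7)*8)*25 = -224*25 = -5600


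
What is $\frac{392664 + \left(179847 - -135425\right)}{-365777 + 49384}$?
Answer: $- \frac{707936}{316393} \approx -2.2375$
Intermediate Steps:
$\frac{392664 + \left(179847 - -135425\right)}{-365777 + 49384} = \frac{392664 + \left(179847 + 135425\right)}{-316393} = \left(392664 + 315272\right) \left(- \frac{1}{316393}\right) = 707936 \left(- \frac{1}{316393}\right) = - \frac{707936}{316393}$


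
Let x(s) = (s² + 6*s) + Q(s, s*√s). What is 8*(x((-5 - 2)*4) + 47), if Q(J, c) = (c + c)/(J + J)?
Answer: 5304 + 16*I*√7 ≈ 5304.0 + 42.332*I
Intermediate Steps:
Q(J, c) = c/J (Q(J, c) = (2*c)/((2*J)) = (2*c)*(1/(2*J)) = c/J)
x(s) = √s + s² + 6*s (x(s) = (s² + 6*s) + (s*√s)/s = (s² + 6*s) + s^(3/2)/s = (s² + 6*s) + √s = √s + s² + 6*s)
8*(x((-5 - 2)*4) + 47) = 8*((√((-5 - 2)*4) + ((-5 - 2)*4)² + 6*((-5 - 2)*4)) + 47) = 8*((√(-7*4) + (-7*4)² + 6*(-7*4)) + 47) = 8*((√(-28) + (-28)² + 6*(-28)) + 47) = 8*((2*I*√7 + 784 - 168) + 47) = 8*((616 + 2*I*√7) + 47) = 8*(663 + 2*I*√7) = 5304 + 16*I*√7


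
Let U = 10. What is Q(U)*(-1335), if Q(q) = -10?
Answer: 13350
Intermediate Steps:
Q(U)*(-1335) = -10*(-1335) = 13350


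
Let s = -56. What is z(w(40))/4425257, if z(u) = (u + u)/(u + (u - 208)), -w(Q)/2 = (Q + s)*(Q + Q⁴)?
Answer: 10240160/45315282192779 ≈ 2.2598e-7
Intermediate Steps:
w(Q) = -2*(-56 + Q)*(Q + Q⁴) (w(Q) = -2*(Q - 56)*(Q + Q⁴) = -2*(-56 + Q)*(Q + Q⁴))
z(u) = 2*u/(-208 + 2*u) (z(u) = (2*u)/(u + (-208 + u)) = (2*u)/(-208 + 2*u) = 2*u/(-208 + 2*u))
z(w(40))/4425257 = ((2*40*(56 - 1*40 - 1*40⁴ + 56*40³))/(-104 + 2*40*(56 - 1*40 - 1*40⁴ + 56*40³)))/4425257 = ((2*40*(56 - 40 - 1*2560000 + 56*64000))/(-104 + 2*40*(56 - 40 - 1*2560000 + 56*64000)))*(1/4425257) = ((2*40*(56 - 40 - 2560000 + 3584000))/(-104 + 2*40*(56 - 40 - 2560000 + 3584000)))*(1/4425257) = ((2*40*1024016)/(-104 + 2*40*1024016))*(1/4425257) = (81921280/(-104 + 81921280))*(1/4425257) = (81921280/81921176)*(1/4425257) = (81921280*(1/81921176))*(1/4425257) = (10240160/10240147)*(1/4425257) = 10240160/45315282192779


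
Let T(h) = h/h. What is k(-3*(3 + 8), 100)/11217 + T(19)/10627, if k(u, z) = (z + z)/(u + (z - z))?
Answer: -1755239/3933700947 ≈ -0.00044621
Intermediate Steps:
k(u, z) = 2*z/u (k(u, z) = (2*z)/(u + 0) = (2*z)/u = 2*z/u)
T(h) = 1
k(-3*(3 + 8), 100)/11217 + T(19)/10627 = (2*100/(-3*(3 + 8)))/11217 + 1/10627 = (2*100/(-3*11))*(1/11217) + 1*(1/10627) = (2*100/(-33))*(1/11217) + 1/10627 = (2*100*(-1/33))*(1/11217) + 1/10627 = -200/33*1/11217 + 1/10627 = -200/370161 + 1/10627 = -1755239/3933700947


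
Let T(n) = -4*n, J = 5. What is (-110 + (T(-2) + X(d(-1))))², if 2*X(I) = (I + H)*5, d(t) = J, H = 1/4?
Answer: 505521/64 ≈ 7898.8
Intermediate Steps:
H = ¼ ≈ 0.25000
d(t) = 5
X(I) = 5/8 + 5*I/2 (X(I) = ((I + ¼)*5)/2 = ((¼ + I)*5)/2 = (5/4 + 5*I)/2 = 5/8 + 5*I/2)
(-110 + (T(-2) + X(d(-1))))² = (-110 + (-4*(-2) + (5/8 + (5/2)*5)))² = (-110 + (8 + (5/8 + 25/2)))² = (-110 + (8 + 105/8))² = (-110 + 169/8)² = (-711/8)² = 505521/64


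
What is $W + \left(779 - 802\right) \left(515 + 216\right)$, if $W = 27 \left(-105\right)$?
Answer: $-19648$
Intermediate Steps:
$W = -2835$
$W + \left(779 - 802\right) \left(515 + 216\right) = -2835 + \left(779 - 802\right) \left(515 + 216\right) = -2835 - 16813 = -19648$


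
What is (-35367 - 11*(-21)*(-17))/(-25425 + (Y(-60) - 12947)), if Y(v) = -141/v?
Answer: 785880/767393 ≈ 1.0241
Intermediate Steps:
(-35367 - 11*(-21)*(-17))/(-25425 + (Y(-60) - 12947)) = (-35367 - 11*(-21)*(-17))/(-25425 + (-141/(-60) - 12947)) = (-35367 + 231*(-17))/(-25425 + (-141*(-1/60) - 12947)) = (-35367 - 3927)/(-25425 + (47/20 - 12947)) = -39294/(-25425 - 258893/20) = -39294/(-767393/20) = -39294*(-20/767393) = 785880/767393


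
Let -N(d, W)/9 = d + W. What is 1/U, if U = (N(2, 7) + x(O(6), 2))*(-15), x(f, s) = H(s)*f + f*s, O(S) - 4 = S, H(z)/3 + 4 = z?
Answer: 1/1815 ≈ 0.00055096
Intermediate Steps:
H(z) = -12 + 3*z
O(S) = 4 + S
x(f, s) = f*s + f*(-12 + 3*s) (x(f, s) = (-12 + 3*s)*f + f*s = f*(-12 + 3*s) + f*s = f*s + f*(-12 + 3*s))
N(d, W) = -9*W - 9*d (N(d, W) = -9*(d + W) = -9*(W + d) = -9*W - 9*d)
U = 1815 (U = ((-9*7 - 9*2) + 4*(4 + 6)*(-3 + 2))*(-15) = ((-63 - 18) + 4*10*(-1))*(-15) = (-81 - 40)*(-15) = -121*(-15) = 1815)
1/U = 1/1815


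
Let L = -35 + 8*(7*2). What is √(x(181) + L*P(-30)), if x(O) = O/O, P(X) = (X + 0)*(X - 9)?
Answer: √90091 ≈ 300.15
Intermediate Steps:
P(X) = X*(-9 + X)
L = 77 (L = -35 + 8*14 = -35 + 112 = 77)
x(O) = 1
√(x(181) + L*P(-30)) = √(1 + 77*(-30*(-9 - 30))) = √(1 + 77*(-30*(-39))) = √(1 + 77*1170) = √(1 + 90090) = √90091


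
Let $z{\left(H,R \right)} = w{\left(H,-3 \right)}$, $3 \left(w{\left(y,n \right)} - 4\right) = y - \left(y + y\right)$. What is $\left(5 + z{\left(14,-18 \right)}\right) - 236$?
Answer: $- \frac{695}{3} \approx -231.67$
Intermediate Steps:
$w{\left(y,n \right)} = 4 - \frac{y}{3}$ ($w{\left(y,n \right)} = 4 + \frac{y - \left(y + y\right)}{3} = 4 + \frac{y - 2 y}{3} = 4 + \frac{\left(-1\right) y}{3} = 4 - \frac{y}{3}$)
$z{\left(H,R \right)} = 4 - \frac{H}{3}$
$\left(5 + z{\left(14,-18 \right)}\right) - 236 = \left(5 + \left(4 - \frac{14}{3}\right)\right) - 236 = \left(5 - \frac{2}{3}\right) - 236 = \frac{13}{3} - 236 = - \frac{695}{3}$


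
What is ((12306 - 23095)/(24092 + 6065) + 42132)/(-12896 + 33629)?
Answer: 1270563935/625245081 ≈ 2.0321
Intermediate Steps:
((12306 - 23095)/(24092 + 6065) + 42132)/(-12896 + 33629) = (-10789/30157 + 42132)/20733 = (-10789*1/30157 + 42132)*(1/20733) = (-10789/30157 + 42132)*(1/20733) = (1270563935/30157)*(1/20733) = 1270563935/625245081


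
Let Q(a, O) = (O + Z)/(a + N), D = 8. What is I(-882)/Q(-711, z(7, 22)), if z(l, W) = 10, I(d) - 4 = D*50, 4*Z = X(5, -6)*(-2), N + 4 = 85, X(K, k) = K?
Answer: -33936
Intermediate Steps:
N = 81 (N = -4 + 85 = 81)
Z = -5/2 (Z = (5*(-2))/4 = (1/4)*(-10) = -5/2 ≈ -2.5000)
I(d) = 404 (I(d) = 4 + 8*50 = 4 + 400 = 404)
Q(a, O) = (-5/2 + O)/(81 + a) (Q(a, O) = (O - 5/2)/(a + 81) = (-5/2 + O)/(81 + a))
I(-882)/Q(-711, z(7, 22)) = 404/(((-5/2 + 10)/(81 - 711))) = 404/(((15/2)/(-630))) = 404/((-1/630*15/2)) = 404/(-1/84) = 404*(-84) = -33936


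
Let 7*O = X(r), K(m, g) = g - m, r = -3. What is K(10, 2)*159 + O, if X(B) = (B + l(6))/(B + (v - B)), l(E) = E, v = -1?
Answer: -8907/7 ≈ -1272.4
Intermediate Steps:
X(B) = -6 - B (X(B) = (B + 6)/(B + (-1 - B)) = (6 + B)/(-1) = (6 + B)*(-1) = -6 - B)
O = -3/7 (O = (-6 - 1*(-3))/7 = (-6 + 3)/7 = (1/7)*(-3) = -3/7 ≈ -0.42857)
K(10, 2)*159 + O = (2 - 1*10)*159 - 3/7 = (2 - 10)*159 - 3/7 = -8*159 - 3/7 = -1272 - 3/7 = -8907/7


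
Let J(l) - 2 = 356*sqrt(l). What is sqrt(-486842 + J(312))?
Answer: 2*sqrt(-121710 + 178*sqrt(78)) ≈ 693.22*I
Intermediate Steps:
J(l) = 2 + 356*sqrt(l)
sqrt(-486842 + J(312)) = sqrt(-486842 + (2 + 356*sqrt(312))) = sqrt(-486842 + (2 + 356*(2*sqrt(78)))) = sqrt(-486842 + (2 + 712*sqrt(78))) = sqrt(-486840 + 712*sqrt(78))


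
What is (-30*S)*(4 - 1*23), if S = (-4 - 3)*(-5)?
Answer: 19950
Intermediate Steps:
S = 35 (S = -7*(-5) = 35)
(-30*S)*(4 - 1*23) = (-30*35)*(4 - 1*23) = -1050*(4 - 23) = -1050*(-19) = 19950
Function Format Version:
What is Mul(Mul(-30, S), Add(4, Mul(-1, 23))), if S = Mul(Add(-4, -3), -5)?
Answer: 19950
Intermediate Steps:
S = 35 (S = Mul(-7, -5) = 35)
Mul(Mul(-30, S), Add(4, Mul(-1, 23))) = Mul(Mul(-30, 35), Add(4, Mul(-1, 23))) = Mul(-1050, Add(4, -23)) = Mul(-1050, -19) = 19950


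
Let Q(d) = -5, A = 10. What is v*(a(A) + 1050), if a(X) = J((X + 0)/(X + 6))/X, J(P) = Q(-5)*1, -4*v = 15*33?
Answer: -1039005/8 ≈ -1.2988e+5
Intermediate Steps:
v = -495/4 (v = -15*33/4 = -¼*495 = -495/4 ≈ -123.75)
J(P) = -5 (J(P) = -5*1 = -5)
a(X) = -5/X
v*(a(A) + 1050) = -495*(-5/10 + 1050)/4 = -495*(-5*⅒ + 1050)/4 = -495*(-½ + 1050)/4 = -495/4*2099/2 = -1039005/8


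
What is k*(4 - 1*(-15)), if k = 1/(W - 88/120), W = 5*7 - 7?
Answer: 285/409 ≈ 0.69682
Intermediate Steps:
W = 28 (W = 35 - 7 = 28)
k = 15/409 (k = 1/(28 - 88/120) = 1/(28 - 88*1/120) = 1/(28 - 11/15) = 1/(409/15) = 15/409 ≈ 0.036675)
k*(4 - 1*(-15)) = 15*(4 - 1*(-15))/409 = 15*(4 + 15)/409 = (15/409)*19 = 285/409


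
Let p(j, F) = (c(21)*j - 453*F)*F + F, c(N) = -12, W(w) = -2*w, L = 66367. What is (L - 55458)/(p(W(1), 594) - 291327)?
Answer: -10909/160111185 ≈ -6.8134e-5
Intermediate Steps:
p(j, F) = F + F*(-453*F - 12*j) (p(j, F) = (-12*j - 453*F)*F + F = (-453*F - 12*j)*F + F = F*(-453*F - 12*j) + F = F + F*(-453*F - 12*j))
(L - 55458)/(p(W(1), 594) - 291327) = (66367 - 55458)/(594*(1 - 453*594 - (-24)) - 291327) = 10909/(594*(1 - 269082 - 12*(-2)) - 291327) = 10909/(594*(1 - 269082 + 24) - 291327) = 10909/(594*(-269057) - 291327) = 10909/(-159819858 - 291327) = 10909/(-160111185) = 10909*(-1/160111185) = -10909/160111185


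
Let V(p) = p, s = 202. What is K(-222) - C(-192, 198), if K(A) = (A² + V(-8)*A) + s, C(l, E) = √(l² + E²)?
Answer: 51262 - 6*√2113 ≈ 50986.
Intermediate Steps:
C(l, E) = √(E² + l²)
K(A) = 202 + A² - 8*A (K(A) = (A² - 8*A) + 202 = 202 + A² - 8*A)
K(-222) - C(-192, 198) = (202 + (-222)² - 8*(-222)) - √(198² + (-192)²) = (202 + 49284 + 1776) - √(39204 + 36864) = 51262 - √76068 = 51262 - 6*√2113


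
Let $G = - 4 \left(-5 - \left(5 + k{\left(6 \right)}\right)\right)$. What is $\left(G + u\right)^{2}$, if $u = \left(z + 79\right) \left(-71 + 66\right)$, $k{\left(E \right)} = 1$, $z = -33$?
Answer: $34596$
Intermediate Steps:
$G = 44$ ($G = - 4 \left(-5 - 6\right) = \left(-4\right) \left(-11\right) = 44$)
$u = -230$ ($u = \left(-33 + 79\right) \left(-71 + 66\right) = 46 \left(-5\right) = -230$)
$\left(G + u\right)^{2} = \left(44 - 230\right)^{2} = \left(-186\right)^{2} = 34596$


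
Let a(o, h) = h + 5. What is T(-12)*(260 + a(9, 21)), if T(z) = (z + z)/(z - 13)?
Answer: 6864/25 ≈ 274.56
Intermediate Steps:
a(o, h) = 5 + h
T(z) = 2*z/(-13 + z) (T(z) = (2*z)/(-13 + z) = 2*z/(-13 + z))
T(-12)*(260 + a(9, 21)) = (2*(-12)/(-13 - 12))*(260 + (5 + 21)) = (2*(-12)/(-25))*(260 + 26) = (2*(-12)*(-1/25))*286 = (24/25)*286 = 6864/25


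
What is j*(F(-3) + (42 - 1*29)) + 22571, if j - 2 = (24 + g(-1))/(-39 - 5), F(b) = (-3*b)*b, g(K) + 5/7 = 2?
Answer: 496123/22 ≈ 22551.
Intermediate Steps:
g(K) = 9/7 (g(K) = -5/7 + 2 = 9/7)
F(b) = -3*b²
j = 439/308 (j = 2 + (24 + 9/7)/(-39 - 5) = 2 + (177/7)/(-44) = 2 + (177/7)*(-1/44) = 2 - 177/308 = 439/308 ≈ 1.4253)
j*(F(-3) + (42 - 1*29)) + 22571 = 439*(-3*(-3)² + (42 - 1*29))/308 + 22571 = 439*(-3*9 + (42 - 29))/308 + 22571 = 439*(-27 + 13)/308 + 22571 = (439/308)*(-14) + 22571 = -439/22 + 22571 = 496123/22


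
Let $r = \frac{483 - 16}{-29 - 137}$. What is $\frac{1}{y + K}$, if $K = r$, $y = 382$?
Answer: $\frac{166}{62945} \approx 0.0026372$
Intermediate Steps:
$r = - \frac{467}{166}$ ($r = \frac{467}{-166} = 467 \left(- \frac{1}{166}\right) = - \frac{467}{166} \approx -2.8133$)
$K = - \frac{467}{166} \approx -2.8133$
$\frac{1}{y + K} = \frac{1}{382 - \frac{467}{166}} = \frac{1}{\frac{62945}{166}} = \frac{166}{62945}$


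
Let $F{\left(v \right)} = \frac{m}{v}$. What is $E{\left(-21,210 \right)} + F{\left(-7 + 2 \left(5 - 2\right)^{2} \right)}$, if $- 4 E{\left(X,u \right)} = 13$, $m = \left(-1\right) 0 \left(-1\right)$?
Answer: $- \frac{13}{4} \approx -3.25$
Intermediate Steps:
$m = 0$ ($m = 0 \left(-1\right) = 0$)
$E{\left(X,u \right)} = - \frac{13}{4}$ ($E{\left(X,u \right)} = \left(- \frac{1}{4}\right) 13 = - \frac{13}{4}$)
$F{\left(v \right)} = 0$ ($F{\left(v \right)} = \frac{0}{v} = 0$)
$E{\left(-21,210 \right)} + F{\left(-7 + 2 \left(5 - 2\right)^{2} \right)} = - \frac{13}{4} + 0 = - \frac{13}{4}$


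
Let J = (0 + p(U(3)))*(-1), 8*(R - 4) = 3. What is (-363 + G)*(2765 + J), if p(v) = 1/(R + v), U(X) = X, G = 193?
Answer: -27731590/59 ≈ -4.7003e+5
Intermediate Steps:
R = 35/8 (R = 4 + (⅛)*3 = 4 + 3/8 = 35/8 ≈ 4.3750)
p(v) = 1/(35/8 + v)
J = -8/59 (J = (0 + 8/(35 + 8*3))*(-1) = (0 + 8/(35 + 24))*(-1) = (0 + 8/59)*(-1) = (8/59)*(-1) = -8/59 ≈ -0.13559)
(-363 + G)*(2765 + J) = (-363 + 193)*(2765 - 8/59) = -170*163127/59 = -27731590/59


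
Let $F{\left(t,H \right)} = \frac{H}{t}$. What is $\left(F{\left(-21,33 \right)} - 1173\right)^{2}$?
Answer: $\frac{67601284}{49} \approx 1.3796 \cdot 10^{6}$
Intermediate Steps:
$\left(F{\left(-21,33 \right)} - 1173\right)^{2} = \left(\frac{33}{-21} - 1173\right)^{2} = \left(33 \left(- \frac{1}{21}\right) - 1173\right)^{2} = \left(- \frac{11}{7} - 1173\right)^{2} = \left(- \frac{8222}{7}\right)^{2} = \frac{67601284}{49}$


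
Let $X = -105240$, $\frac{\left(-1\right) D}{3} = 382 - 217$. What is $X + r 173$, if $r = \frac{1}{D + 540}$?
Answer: $- \frac{4735627}{45} \approx -1.0524 \cdot 10^{5}$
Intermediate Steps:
$D = -495$ ($D = - 3 \left(382 - 217\right) = \left(-3\right) 165 = -495$)
$r = \frac{1}{45}$ ($r = \frac{1}{-495 + 540} = \frac{1}{45} \approx 0.022222$)
$X + r 173 = -105240 + \frac{1}{45} \cdot 173 = -105240 + \frac{173}{45} = - \frac{4735627}{45}$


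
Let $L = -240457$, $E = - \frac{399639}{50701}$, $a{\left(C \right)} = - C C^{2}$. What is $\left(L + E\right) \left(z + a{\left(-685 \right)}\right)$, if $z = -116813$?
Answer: $- \frac{3917256739179510752}{50701} \approx -7.7262 \cdot 10^{13}$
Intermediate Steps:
$a{\left(C \right)} = - C^{3}$
$E = - \frac{399639}{50701}$ ($E = \left(-399639\right) \frac{1}{50701} = - \frac{399639}{50701} \approx -7.8823$)
$\left(L + E\right) \left(z + a{\left(-685 \right)}\right) = \left(-240457 - \frac{399639}{50701}\right) \left(-116813 - \left(-685\right)^{3}\right) = - \frac{12191809996 \left(-116813 - -321419125\right)}{50701} = - \frac{12191809996 \left(-116813 + 321419125\right)}{50701} = \left(- \frac{12191809996}{50701}\right) 321302312 = - \frac{3917256739179510752}{50701}$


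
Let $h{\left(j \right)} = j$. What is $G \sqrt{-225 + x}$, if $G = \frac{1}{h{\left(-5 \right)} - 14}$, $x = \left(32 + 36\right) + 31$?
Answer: $- \frac{3 i \sqrt{14}}{19} \approx - 0.59079 i$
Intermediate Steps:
$x = 99$ ($x = 68 + 31 = 99$)
$G = - \frac{1}{19}$ ($G = \frac{1}{-5 - 14} = \frac{1}{-19} = - \frac{1}{19} \approx -0.052632$)
$G \sqrt{-225 + x} = - \frac{\sqrt{-225 + 99}}{19} = - \frac{\sqrt{-126}}{19} = - \frac{3 i \sqrt{14}}{19}$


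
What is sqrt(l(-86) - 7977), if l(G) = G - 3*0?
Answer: I*sqrt(8063) ≈ 89.794*I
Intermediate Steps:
l(G) = G (l(G) = G + 0 = G)
sqrt(l(-86) - 7977) = sqrt(-86 - 7977) = sqrt(-8063) = I*sqrt(8063)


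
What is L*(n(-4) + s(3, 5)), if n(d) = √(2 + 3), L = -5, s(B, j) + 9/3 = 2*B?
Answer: -15 - 5*√5 ≈ -26.180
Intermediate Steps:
s(B, j) = -3 + 2*B
n(d) = √5
L*(n(-4) + s(3, 5)) = -5*(√5 + (-3 + 2*3)) = -5*(√5 + (-3 + 6)) = -5*(√5 + 3) = -5*(3 + √5) = -15 - 5*√5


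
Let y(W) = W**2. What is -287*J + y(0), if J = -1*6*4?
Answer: 6888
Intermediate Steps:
J = -24 (J = -6*4 = -24)
-287*J + y(0) = -287*(-24) + 0**2 = 6888 + 0 = 6888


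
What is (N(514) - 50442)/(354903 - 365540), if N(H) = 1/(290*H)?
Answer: 7518884519/1585551220 ≈ 4.7421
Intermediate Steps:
N(H) = 1/(290*H)
(N(514) - 50442)/(354903 - 365540) = ((1/290)/514 - 50442)/(354903 - 365540) = ((1/290)*(1/514) - 50442)/(-10637) = (1/149060 - 50442)*(-1/10637) = -7518884519/149060*(-1/10637) = 7518884519/1585551220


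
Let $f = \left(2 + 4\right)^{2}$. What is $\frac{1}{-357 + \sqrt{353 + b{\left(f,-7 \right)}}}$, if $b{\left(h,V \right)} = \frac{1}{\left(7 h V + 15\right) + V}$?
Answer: $- \frac{626892}{223180577} - \frac{2 \sqrt{272121613}}{223180577} \approx -0.0029567$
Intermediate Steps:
$f = 36$ ($f = 6^{2} = 36$)
$b{\left(h,V \right)} = \frac{1}{15 + V + 7 V h}$ ($b{\left(h,V \right)} = \frac{1}{\left(7 V h + 15\right) + V} = \frac{1}{\left(15 + 7 V h\right) + V} = \frac{1}{15 + V + 7 V h}$)
$\frac{1}{-357 + \sqrt{353 + b{\left(f,-7 \right)}}} = \frac{1}{-357 + \sqrt{353 + \frac{1}{15 - 7 + 7 \left(-7\right) 36}}} = \frac{1}{-357 + \sqrt{353 + \frac{1}{15 - 7 - 1764}}} = \frac{1}{-357 + \sqrt{353 + \frac{1}{-1756}}} = \frac{1}{-357 + \sqrt{353 - \frac{1}{1756}}} = \frac{1}{-357 + \sqrt{\frac{619867}{1756}}} = \frac{1}{-357 + \frac{\sqrt{272121613}}{878}}$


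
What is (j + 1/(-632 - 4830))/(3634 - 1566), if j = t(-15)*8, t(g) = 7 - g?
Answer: 961311/11295416 ≈ 0.085106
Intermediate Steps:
j = 176 (j = (7 - 1*(-15))*8 = (7 + 15)*8 = 22*8 = 176)
(j + 1/(-632 - 4830))/(3634 - 1566) = (176 + 1/(-632 - 4830))/(3634 - 1566) = (176 + 1/(-5462))/2068 = (176 - 1/5462)*(1/2068) = (961311/5462)*(1/2068) = 961311/11295416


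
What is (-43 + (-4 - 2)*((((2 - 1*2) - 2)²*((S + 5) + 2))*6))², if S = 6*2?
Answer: 7722841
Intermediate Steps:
S = 12
(-43 + (-4 - 2)*((((2 - 1*2) - 2)²*((S + 5) + 2))*6))² = (-43 + (-4 - 2)*((((2 - 1*2) - 2)²*((12 + 5) + 2))*6))² = (-43 - 6*((2 - 2) - 2)²*(17 + 2)*6)² = (-43 - 6*(0 - 2)²*19*6)² = (-43 - 6*(-2)²*19*6)² = (-43 - 6*4*19*6)² = (-43 - 456*6)² = (-43 - 6*456)² = (-43 - 2736)² = (-2779)² = 7722841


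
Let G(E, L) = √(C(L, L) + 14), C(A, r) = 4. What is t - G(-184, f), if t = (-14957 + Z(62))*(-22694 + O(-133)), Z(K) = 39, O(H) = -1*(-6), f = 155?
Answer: 338459584 - 3*√2 ≈ 3.3846e+8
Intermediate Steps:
O(H) = 6
G(E, L) = 3*√2 (G(E, L) = √(4 + 14) = √18 = 3*√2)
t = 338459584 (t = (-14957 + 39)*(-22694 + 6) = -14918*(-22688) = 338459584)
t - G(-184, f) = 338459584 - 3*√2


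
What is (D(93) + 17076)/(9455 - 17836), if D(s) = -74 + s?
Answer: -17095/8381 ≈ -2.0397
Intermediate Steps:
(D(93) + 17076)/(9455 - 17836) = ((-74 + 93) + 17076)/(9455 - 17836) = (19 + 17076)/(-8381) = 17095*(-1/8381) = -17095/8381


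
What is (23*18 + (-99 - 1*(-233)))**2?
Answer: 300304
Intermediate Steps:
(23*18 + (-99 - 1*(-233)))**2 = (414 + (-99 + 233))**2 = (414 + 134)**2 = 548**2 = 300304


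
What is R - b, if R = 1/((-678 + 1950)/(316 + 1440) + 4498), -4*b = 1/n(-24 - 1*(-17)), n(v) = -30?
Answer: -96113/11849640 ≈ -0.0081110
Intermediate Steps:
b = 1/120 (b = -¼/(-30) = -¼*(-1/30) = 1/120 ≈ 0.0083333)
R = 439/1974940 (R = 1/(1272/1756 + 4498) = 1/(1272*(1/1756) + 4498) = 1/(318/439 + 4498) = 1/(1974940/439) = 439/1974940 ≈ 0.00022229)
R - b = 439/1974940 - 1*1/120 = 439/1974940 - 1/120 = -96113/11849640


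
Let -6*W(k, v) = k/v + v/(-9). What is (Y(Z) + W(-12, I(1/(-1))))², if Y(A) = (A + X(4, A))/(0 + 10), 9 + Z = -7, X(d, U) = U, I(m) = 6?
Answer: 15376/2025 ≈ 7.5931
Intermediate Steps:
W(k, v) = v/54 - k/(6*v) (W(k, v) = -(k/v + v/(-9))/6 = -(k/v + v*(-⅑))/6 = -(k/v - v/9)/6 = -(-v/9 + k/v)/6 = v/54 - k/(6*v))
Z = -16 (Z = -9 - 7 = -16)
Y(A) = A/5 (Y(A) = (A + A)/(0 + 10) = (2*A)/10 = (2*A)*(⅒) = A/5)
(Y(Z) + W(-12, I(1/(-1))))² = ((⅕)*(-16) + ((1/54)*6 - ⅙*(-12)/6))² = (-16/5 + (⅑ - ⅙*(-12)*⅙))² = (-16/5 + (⅑ + ⅓))² = (-16/5 + 4/9)² = (-124/45)² = 15376/2025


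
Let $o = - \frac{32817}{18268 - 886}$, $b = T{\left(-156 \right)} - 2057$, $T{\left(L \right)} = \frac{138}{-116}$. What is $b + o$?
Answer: $- \frac{173073303}{84013} \approx -2060.1$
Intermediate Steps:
$T{\left(L \right)} = - \frac{69}{58}$ ($T{\left(L \right)} = 138 \left(- \frac{1}{116}\right) = - \frac{69}{58}$)
$b = - \frac{119375}{58}$ ($b = - \frac{69}{58} - 2057 = - \frac{119375}{58} \approx -2058.2$)
$o = - \frac{10939}{5794}$ ($o = - \frac{32817}{17382} = \left(-32817\right) \frac{1}{17382} = - \frac{10939}{5794} \approx -1.888$)
$b + o = - \frac{119375}{58} - \frac{10939}{5794} = - \frac{173073303}{84013}$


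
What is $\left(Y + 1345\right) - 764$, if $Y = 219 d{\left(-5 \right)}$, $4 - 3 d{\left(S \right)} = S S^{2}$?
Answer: $9998$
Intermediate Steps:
$d{\left(S \right)} = \frac{4}{3} - \frac{S^{3}}{3}$ ($d{\left(S \right)} = \frac{4}{3} - \frac{S S^{2}}{3} = \frac{4}{3} - \frac{S^{3}}{3}$)
$Y = 9417$ ($Y = 219 \left(\frac{4}{3} - \frac{\left(-5\right)^{3}}{3}\right) = 219 \left(\frac{4}{3} - - \frac{125}{3}\right) = 219 \left(\frac{4}{3} + \frac{125}{3}\right) = 219 \cdot 43 = 9417$)
$\left(Y + 1345\right) - 764 = \left(9417 + 1345\right) - 764 = 10762 - 764 = 9998$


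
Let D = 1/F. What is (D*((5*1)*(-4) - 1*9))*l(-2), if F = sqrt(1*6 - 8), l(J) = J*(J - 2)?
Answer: 116*I*sqrt(2) ≈ 164.05*I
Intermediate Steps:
l(J) = J*(-2 + J)
F = I*sqrt(2) (F = sqrt(6 - 8) = sqrt(-2) = I*sqrt(2) ≈ 1.4142*I)
D = -I*sqrt(2)/2 (D = 1/(I*sqrt(2)) = -I*sqrt(2)/2 ≈ -0.70711*I)
(D*((5*1)*(-4) - 1*9))*l(-2) = ((-I*sqrt(2)/2)*((5*1)*(-4) - 1*9))*(-2*(-2 - 2)) = ((-I*sqrt(2)/2)*(5*(-4) - 9))*(-2*(-4)) = ((-I*sqrt(2)/2)*(-20 - 9))*8 = (-I*sqrt(2)/2*(-29))*8 = (29*I*sqrt(2)/2)*8 = 116*I*sqrt(2)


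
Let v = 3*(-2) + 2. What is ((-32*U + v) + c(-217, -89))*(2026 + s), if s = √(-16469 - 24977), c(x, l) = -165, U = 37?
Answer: -2741178 - 1353*I*√41446 ≈ -2.7412e+6 - 2.7545e+5*I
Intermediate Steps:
v = -4 (v = -6 + 2 = -4)
s = I*√41446 (s = √(-41446) = I*√41446 ≈ 203.58*I)
((-32*U + v) + c(-217, -89))*(2026 + s) = ((-32*37 - 4) - 165)*(2026 + I*√41446) = ((-1184 - 4) - 165)*(2026 + I*√41446) = (-1188 - 165)*(2026 + I*√41446) = -1353*(2026 + I*√41446) = -2741178 - 1353*I*√41446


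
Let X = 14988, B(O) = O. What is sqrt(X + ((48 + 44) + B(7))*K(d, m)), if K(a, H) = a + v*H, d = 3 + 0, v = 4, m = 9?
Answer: sqrt(18849) ≈ 137.29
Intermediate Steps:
d = 3
K(a, H) = a + 4*H
sqrt(X + ((48 + 44) + B(7))*K(d, m)) = sqrt(14988 + ((48 + 44) + 7)*(3 + 4*9)) = sqrt(14988 + (92 + 7)*(3 + 36)) = sqrt(14988 + 99*39) = sqrt(14988 + 3861) = sqrt(18849)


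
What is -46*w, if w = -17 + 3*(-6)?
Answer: 1610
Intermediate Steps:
w = -35 (w = -17 - 18 = -35)
-46*w = -46*(-35) = 1610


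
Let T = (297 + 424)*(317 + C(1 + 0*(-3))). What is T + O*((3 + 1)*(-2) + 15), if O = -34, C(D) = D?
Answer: 229040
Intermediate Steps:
T = 229278 (T = (297 + 424)*(317 + (1 + 0*(-3))) = 721*(317 + (1 + 0)) = 721*(317 + 1) = 721*318 = 229278)
T + O*((3 + 1)*(-2) + 15) = 229278 - 34*((3 + 1)*(-2) + 15) = 229278 - 34*(4*(-2) + 15) = 229278 - 34*(-8 + 15) = 229278 - 34*7 = 229278 - 238 = 229040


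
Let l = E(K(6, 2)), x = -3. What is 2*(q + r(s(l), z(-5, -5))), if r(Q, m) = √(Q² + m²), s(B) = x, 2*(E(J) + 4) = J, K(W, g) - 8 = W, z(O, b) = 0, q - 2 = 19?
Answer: 48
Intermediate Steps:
q = 21 (q = 2 + 19 = 21)
K(W, g) = 8 + W
E(J) = -4 + J/2
l = 3 (l = -4 + (8 + 6)/2 = -4 + (½)*14 = -4 + 7 = 3)
s(B) = -3
2*(q + r(s(l), z(-5, -5))) = 2*(21 + √((-3)² + 0²)) = 2*(21 + √(9 + 0)) = 2*(21 + √9) = 2*(21 + 3) = 2*24 = 48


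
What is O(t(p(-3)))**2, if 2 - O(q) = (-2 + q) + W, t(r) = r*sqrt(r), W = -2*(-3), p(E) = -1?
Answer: (2 - I)**2 ≈ 3.0 - 4.0*I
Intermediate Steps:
W = 6
t(r) = r**(3/2)
O(q) = -2 - q (O(q) = 2 - ((-2 + q) + 6) = 2 - (4 + q) = 2 + (-4 - q) = -2 - q)
O(t(p(-3)))**2 = (-2 - (-1)**(3/2))**2 = (-2 - (-1)*I)**2 = (-2 + I)**2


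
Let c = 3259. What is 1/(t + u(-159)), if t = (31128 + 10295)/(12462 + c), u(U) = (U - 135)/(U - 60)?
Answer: 1147633/4564537 ≈ 0.25142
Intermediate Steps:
u(U) = (-135 + U)/(-60 + U)
t = 41423/15721 (t = (31128 + 10295)/(12462 + 3259) = 41423/15721 ≈ 2.6349)
1/(t + u(-159)) = 1/(41423/15721 + (-135 - 159)/(-60 - 159)) = 1/(41423/15721 - 294/(-219)) = 1/(41423/15721 - 1/219*(-294)) = 1/(41423/15721 + 98/73) = 1/(4564537/1147633) = 1147633/4564537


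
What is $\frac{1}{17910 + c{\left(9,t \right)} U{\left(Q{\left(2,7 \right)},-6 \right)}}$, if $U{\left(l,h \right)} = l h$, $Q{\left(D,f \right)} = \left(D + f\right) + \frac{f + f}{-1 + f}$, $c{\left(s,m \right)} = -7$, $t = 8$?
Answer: $\frac{1}{18386} \approx 5.4389 \cdot 10^{-5}$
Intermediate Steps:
$Q{\left(D,f \right)} = D + f + \frac{2 f}{-1 + f}$ ($Q{\left(D,f \right)} = \left(D + f\right) + \frac{2 f}{-1 + f} = D + f + \frac{2 f}{-1 + f}$)
$U{\left(l,h \right)} = h l$
$\frac{1}{17910 + c{\left(9,t \right)} U{\left(Q{\left(2,7 \right)},-6 \right)}} = \frac{1}{17910 - 7 \left(- 6 \frac{7 + 7^{2} - 2 + 2 \cdot 7}{-1 + 7}\right)} = \frac{1}{17910 - 7 \left(- 6 \frac{7 + 49 - 2 + 14}{6}\right)} = \frac{1}{17910 - 7 \left(- 6 \cdot \frac{1}{6} \cdot 68\right)} = \frac{1}{17910 - 7 \left(\left(-6\right) \frac{34}{3}\right)} = \frac{1}{17910 - -476} = \frac{1}{17910 + 476} = \frac{1}{18386}$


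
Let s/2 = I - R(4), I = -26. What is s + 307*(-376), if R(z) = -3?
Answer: -115478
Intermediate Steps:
s = -46 (s = 2*(-26 - 1*(-3)) = 2*(-26 + 3) = 2*(-23) = -46)
s + 307*(-376) = -46 + 307*(-376) = -46 - 115432 = -115478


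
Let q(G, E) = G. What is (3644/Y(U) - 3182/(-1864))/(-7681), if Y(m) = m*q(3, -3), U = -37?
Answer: 3219607/794614812 ≈ 0.0040518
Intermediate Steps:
Y(m) = 3*m (Y(m) = m*3 = 3*m)
(3644/Y(U) - 3182/(-1864))/(-7681) = (3644/((3*(-37))) - 3182/(-1864))/(-7681) = (3644/(-111) - 3182*(-1/1864))*(-1/7681) = (3644*(-1/111) + 1591/932)*(-1/7681) = (-3644/111 + 1591/932)*(-1/7681) = -3219607/103452*(-1/7681) = 3219607/794614812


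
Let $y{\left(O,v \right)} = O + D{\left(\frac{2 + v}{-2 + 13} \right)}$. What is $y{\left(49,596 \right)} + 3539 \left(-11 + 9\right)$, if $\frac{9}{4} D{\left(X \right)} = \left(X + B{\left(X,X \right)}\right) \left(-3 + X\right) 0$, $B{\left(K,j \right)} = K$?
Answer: $-7029$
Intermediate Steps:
$D{\left(X \right)} = 0$ ($D{\left(X \right)} = \frac{4 \left(X + X\right) \left(-3 + X\right) 0}{9} = \frac{4 \cdot 2 X \left(-3 + X\right) 0}{9} = \frac{4}{9} \cdot 0 = 0$)
$y{\left(O,v \right)} = O$ ($y{\left(O,v \right)} = O + 0 = O$)
$y{\left(49,596 \right)} + 3539 \left(-11 + 9\right) = 49 + 3539 \left(-11 + 9\right) = 49 + 3539 \left(-2\right) = 49 - 7078 = -7029$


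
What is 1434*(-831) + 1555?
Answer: -1190099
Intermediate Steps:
1434*(-831) + 1555 = -1191654 + 1555 = -1190099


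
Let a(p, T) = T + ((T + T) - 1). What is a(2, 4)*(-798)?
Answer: -8778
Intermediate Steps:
a(p, T) = -1 + 3*T (a(p, T) = T + (2*T - 1) = T + (-1 + 2*T) = -1 + 3*T)
a(2, 4)*(-798) = (-1 + 3*4)*(-798) = (-1 + 12)*(-798) = 11*(-798) = -8778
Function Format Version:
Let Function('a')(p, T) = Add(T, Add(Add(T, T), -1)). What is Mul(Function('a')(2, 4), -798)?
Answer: -8778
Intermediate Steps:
Function('a')(p, T) = Add(-1, Mul(3, T)) (Function('a')(p, T) = Add(T, Add(Mul(2, T), -1)) = Add(T, Add(-1, Mul(2, T))) = Add(-1, Mul(3, T)))
Mul(Function('a')(2, 4), -798) = Mul(Add(-1, Mul(3, 4)), -798) = Mul(Add(-1, 12), -798) = Mul(11, -798) = -8778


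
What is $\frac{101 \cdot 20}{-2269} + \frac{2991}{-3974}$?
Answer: $- \frac{14814059}{9017006} \approx -1.6429$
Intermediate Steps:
$\frac{101 \cdot 20}{-2269} + \frac{2991}{-3974} = 2020 \left(- \frac{1}{2269}\right) + 2991 \left(- \frac{1}{3974}\right) = - \frac{2020}{2269} - \frac{2991}{3974} = - \frac{14814059}{9017006}$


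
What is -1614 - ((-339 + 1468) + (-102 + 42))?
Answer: -2683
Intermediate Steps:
-1614 - ((-339 + 1468) + (-102 + 42)) = -1614 - (1129 - 60) = -1614 - 1*1069 = -1614 - 1069 = -2683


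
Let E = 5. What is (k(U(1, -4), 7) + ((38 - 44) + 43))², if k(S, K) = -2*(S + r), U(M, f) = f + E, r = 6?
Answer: 529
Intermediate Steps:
U(M, f) = 5 + f (U(M, f) = f + 5 = 5 + f)
k(S, K) = -12 - 2*S (k(S, K) = -2*(S + 6) = -2*(6 + S) = -12 - 2*S)
(k(U(1, -4), 7) + ((38 - 44) + 43))² = ((-12 - 2*(5 - 4)) + ((38 - 44) + 43))² = ((-12 - 2*1) + (-6 + 43))² = ((-12 - 2) + 37)² = (-14 + 37)² = 23² = 529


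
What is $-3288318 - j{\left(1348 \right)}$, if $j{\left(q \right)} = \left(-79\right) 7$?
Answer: $-3287765$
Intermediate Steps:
$j{\left(q \right)} = -553$
$-3288318 - j{\left(1348 \right)} = -3288318 - -553 = -3288318 + 553 = -3287765$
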